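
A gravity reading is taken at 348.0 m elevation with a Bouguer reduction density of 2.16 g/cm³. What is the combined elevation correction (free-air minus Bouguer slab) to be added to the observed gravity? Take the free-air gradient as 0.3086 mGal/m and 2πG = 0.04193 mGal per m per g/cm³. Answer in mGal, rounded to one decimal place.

Combined gradient = 0.3086 − 0.04193 × 2.16 = 0.2180312 mGal/m
Combined elevation correction = 0.2180312 × 348.0 = 75.9 mGal

75.9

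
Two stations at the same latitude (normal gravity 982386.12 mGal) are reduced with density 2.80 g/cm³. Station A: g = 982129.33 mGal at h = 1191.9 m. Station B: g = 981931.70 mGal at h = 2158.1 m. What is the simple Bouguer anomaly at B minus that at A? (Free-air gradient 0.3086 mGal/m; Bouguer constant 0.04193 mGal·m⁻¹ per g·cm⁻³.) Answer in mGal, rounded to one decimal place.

-12.9

Δg_SB(A) = 982129.33 − 982386.12 + 0.3086×1191.9 − 0.04193×2.80×1191.9 = -28.90 mGal
Δg_SB(B) = 981931.70 − 982386.12 + 0.3086×2158.1 − 0.04193×2.80×2158.1 = -41.80 mGal
Difference = -41.80 − (-28.90) = -12.90 mGal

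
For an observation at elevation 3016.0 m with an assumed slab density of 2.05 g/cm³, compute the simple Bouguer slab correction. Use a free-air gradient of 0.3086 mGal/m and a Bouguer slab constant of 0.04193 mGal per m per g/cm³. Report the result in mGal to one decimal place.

259.2

Bouguer slab correction = 0.04193 × 2.05 × 3016.0 = 259.2 mGal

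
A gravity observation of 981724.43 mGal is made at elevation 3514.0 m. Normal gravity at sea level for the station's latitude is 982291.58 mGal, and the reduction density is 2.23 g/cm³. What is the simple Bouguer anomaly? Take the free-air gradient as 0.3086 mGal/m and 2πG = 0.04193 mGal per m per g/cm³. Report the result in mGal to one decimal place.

188.7

Free-air correction = 0.3086 × 3514.0 = 1084.42 mGal
Free-air anomaly = 981724.43 − 982291.58 + (1084.42) = 517.27 mGal
Bouguer slab correction = 0.04193 × 2.23 × 3514.0 = 328.57 mGal
Simple Bouguer anomaly = 517.27 − (328.57) = 188.70 mGal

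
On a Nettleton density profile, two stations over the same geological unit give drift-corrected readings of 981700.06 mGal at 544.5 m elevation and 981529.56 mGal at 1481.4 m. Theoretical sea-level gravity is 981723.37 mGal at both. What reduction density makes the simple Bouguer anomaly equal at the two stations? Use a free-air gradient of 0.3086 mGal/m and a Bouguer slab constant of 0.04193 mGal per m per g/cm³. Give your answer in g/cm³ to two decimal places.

3.02

Δg_obs = 981529.56 − 981700.06 = -170.50 mGal over Δh = 1481.4 − 544.5 = 936.9 m
Equal Bouguer anomalies ⇒ Δg_obs + (0.3086 − 0.04193ρ)·Δh = 0
0.3086 − 0.04193ρ = −Δg_obs/Δh = 0.18198
ρ = (0.3086 − 0.18198) / 0.04193 = 3.02 g/cm³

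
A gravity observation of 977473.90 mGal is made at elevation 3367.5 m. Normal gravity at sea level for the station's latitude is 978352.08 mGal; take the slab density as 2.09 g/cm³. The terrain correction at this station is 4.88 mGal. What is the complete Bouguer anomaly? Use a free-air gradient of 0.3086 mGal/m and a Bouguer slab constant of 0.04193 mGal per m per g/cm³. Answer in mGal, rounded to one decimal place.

-129.2

Free-air correction = 0.3086 × 3367.5 = 1039.21 mGal
Free-air anomaly = 977473.90 − 978352.08 + (1039.21) = 161.03 mGal
Bouguer slab correction = 0.04193 × 2.09 × 3367.5 = 295.11 mGal
Simple Bouguer anomaly = 161.03 − (295.11) = -134.08 mGal
Complete Bouguer anomaly = -134.08 + 4.88 = -129.20 mGal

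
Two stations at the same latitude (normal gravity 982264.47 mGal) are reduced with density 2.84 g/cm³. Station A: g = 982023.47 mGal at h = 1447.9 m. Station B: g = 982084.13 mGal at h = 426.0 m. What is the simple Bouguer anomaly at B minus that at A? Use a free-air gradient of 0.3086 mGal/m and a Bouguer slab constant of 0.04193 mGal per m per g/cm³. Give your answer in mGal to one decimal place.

Δg_SB(A) = 982023.47 − 982264.47 + 0.3086×1447.9 − 0.04193×2.84×1447.9 = 33.40 mGal
Δg_SB(B) = 982084.13 − 982264.47 + 0.3086×426.0 − 0.04193×2.84×426.0 = -99.60 mGal
Difference = -99.60 − (33.40) = -133.00 mGal

-133.0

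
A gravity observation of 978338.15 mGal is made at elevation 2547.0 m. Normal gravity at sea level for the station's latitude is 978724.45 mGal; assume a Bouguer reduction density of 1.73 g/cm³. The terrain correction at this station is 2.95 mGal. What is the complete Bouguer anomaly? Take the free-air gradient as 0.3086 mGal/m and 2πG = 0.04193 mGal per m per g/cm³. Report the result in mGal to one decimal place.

Free-air correction = 0.3086 × 2547.0 = 786.00 mGal
Free-air anomaly = 978338.15 − 978724.45 + (786.00) = 399.70 mGal
Bouguer slab correction = 0.04193 × 1.73 × 2547.0 = 184.76 mGal
Simple Bouguer anomaly = 399.70 − (184.76) = 214.94 mGal
Complete Bouguer anomaly = 214.94 + 2.95 = 217.89 mGal

217.9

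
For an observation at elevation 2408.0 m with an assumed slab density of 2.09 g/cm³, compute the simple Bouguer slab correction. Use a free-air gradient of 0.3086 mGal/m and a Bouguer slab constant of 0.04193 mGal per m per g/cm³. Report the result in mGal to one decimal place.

211.0

Bouguer slab correction = 0.04193 × 2.09 × 2408.0 = 211.0 mGal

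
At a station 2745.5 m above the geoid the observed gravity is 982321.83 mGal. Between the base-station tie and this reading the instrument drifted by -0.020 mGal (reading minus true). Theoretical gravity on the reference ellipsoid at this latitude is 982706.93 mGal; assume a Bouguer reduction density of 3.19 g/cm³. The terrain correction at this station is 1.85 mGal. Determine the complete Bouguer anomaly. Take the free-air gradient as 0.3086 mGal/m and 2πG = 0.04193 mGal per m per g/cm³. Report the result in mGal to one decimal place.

96.8

Drift-corrected reading = 982321.83 − (-0.020) = 982321.850 mGal
Free-air correction = 0.3086 × 2745.5 = 847.26 mGal
Free-air anomaly = 982321.850 − 982706.93 + (847.26) = 462.180 mGal
Bouguer slab correction = 0.04193 × 3.19 × 2745.5 = 367.23 mGal
Simple Bouguer anomaly = 462.180 − (367.23) = 94.950 mGal
Complete Bouguer anomaly = 94.950 + 1.85 = 96.800 mGal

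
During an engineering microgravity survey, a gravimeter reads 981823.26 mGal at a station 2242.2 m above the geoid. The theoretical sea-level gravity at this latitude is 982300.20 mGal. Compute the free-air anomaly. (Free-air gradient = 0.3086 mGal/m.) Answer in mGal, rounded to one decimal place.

Free-air correction = 0.3086 × 2242.2 = 691.94 mGal
Free-air anomaly = 981823.26 − 982300.20 + (691.94) = 215.00 mGal

215.0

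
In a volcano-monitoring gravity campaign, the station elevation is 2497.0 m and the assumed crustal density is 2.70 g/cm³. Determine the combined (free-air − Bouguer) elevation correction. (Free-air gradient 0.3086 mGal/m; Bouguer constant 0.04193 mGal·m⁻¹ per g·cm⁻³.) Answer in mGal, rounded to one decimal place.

487.9

Combined gradient = 0.3086 − 0.04193 × 2.70 = 0.1953890 mGal/m
Combined elevation correction = 0.1953890 × 2497.0 = 487.9 mGal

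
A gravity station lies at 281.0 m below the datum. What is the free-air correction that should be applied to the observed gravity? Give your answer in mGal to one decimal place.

Free-air correction = 0.3086 × -281.0 = -86.7 mGal

-86.7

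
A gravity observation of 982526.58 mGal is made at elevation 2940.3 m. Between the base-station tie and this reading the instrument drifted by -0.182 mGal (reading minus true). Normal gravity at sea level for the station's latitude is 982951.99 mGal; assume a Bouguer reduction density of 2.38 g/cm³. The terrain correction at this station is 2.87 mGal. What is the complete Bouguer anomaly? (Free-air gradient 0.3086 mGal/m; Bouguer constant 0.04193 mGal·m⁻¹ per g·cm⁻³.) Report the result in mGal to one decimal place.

Drift-corrected reading = 982526.58 − (-0.182) = 982526.762 mGal
Free-air correction = 0.3086 × 2940.3 = 907.38 mGal
Free-air anomaly = 982526.762 − 982951.99 + (907.38) = 482.152 mGal
Bouguer slab correction = 0.04193 × 2.38 × 2940.3 = 293.42 mGal
Simple Bouguer anomaly = 482.152 − (293.42) = 188.732 mGal
Complete Bouguer anomaly = 188.732 + 2.87 = 191.602 mGal

191.6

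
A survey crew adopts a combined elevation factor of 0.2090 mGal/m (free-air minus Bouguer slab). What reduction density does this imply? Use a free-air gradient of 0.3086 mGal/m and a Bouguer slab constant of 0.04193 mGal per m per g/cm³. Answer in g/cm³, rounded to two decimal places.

0.2090 = 0.3086 − 0.04193 × ρ
ρ = (0.3086 − 0.2090) / 0.04193 = 2.38 g/cm³

2.38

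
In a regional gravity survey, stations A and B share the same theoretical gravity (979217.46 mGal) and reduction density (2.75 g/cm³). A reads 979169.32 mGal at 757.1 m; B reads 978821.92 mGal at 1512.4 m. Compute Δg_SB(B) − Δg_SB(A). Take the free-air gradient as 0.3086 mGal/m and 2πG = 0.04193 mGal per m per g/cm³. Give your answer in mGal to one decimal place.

-201.4

Δg_SB(A) = 979169.32 − 979217.46 + 0.3086×757.1 − 0.04193×2.75×757.1 = 98.20 mGal
Δg_SB(B) = 978821.92 − 979217.46 + 0.3086×1512.4 − 0.04193×2.75×1512.4 = -103.20 mGal
Difference = -103.20 − (98.20) = -201.40 mGal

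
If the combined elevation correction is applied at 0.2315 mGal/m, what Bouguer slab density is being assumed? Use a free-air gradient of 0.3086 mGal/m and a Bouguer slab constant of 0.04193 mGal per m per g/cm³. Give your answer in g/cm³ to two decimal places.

1.84

0.2315 = 0.3086 − 0.04193 × ρ
ρ = (0.3086 − 0.2315) / 0.04193 = 1.84 g/cm³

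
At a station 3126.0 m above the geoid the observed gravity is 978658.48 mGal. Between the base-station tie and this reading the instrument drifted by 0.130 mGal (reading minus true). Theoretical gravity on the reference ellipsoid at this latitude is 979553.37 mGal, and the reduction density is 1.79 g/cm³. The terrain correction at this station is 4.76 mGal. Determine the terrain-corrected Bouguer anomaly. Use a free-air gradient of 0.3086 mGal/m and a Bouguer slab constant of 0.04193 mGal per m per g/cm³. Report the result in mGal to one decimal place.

Drift-corrected reading = 978658.48 − (0.130) = 978658.350 mGal
Free-air correction = 0.3086 × 3126.0 = 964.68 mGal
Free-air anomaly = 978658.350 − 979553.37 + (964.68) = 69.660 mGal
Bouguer slab correction = 0.04193 × 1.79 × 3126.0 = 234.62 mGal
Simple Bouguer anomaly = 69.660 − (234.62) = -164.960 mGal
Complete Bouguer anomaly = -164.960 + 4.76 = -160.200 mGal

-160.2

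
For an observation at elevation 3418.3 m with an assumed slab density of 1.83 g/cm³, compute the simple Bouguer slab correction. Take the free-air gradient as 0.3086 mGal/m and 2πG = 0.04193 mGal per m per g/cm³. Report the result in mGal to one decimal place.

262.3

Bouguer slab correction = 0.04193 × 1.83 × 3418.3 = 262.3 mGal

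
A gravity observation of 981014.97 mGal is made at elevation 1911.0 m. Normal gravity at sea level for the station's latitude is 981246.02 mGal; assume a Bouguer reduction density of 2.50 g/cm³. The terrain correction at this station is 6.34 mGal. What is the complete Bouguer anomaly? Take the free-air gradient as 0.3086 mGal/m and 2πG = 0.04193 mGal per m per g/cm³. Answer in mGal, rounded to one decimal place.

164.7

Free-air correction = 0.3086 × 1911.0 = 589.73 mGal
Free-air anomaly = 981014.97 − 981246.02 + (589.73) = 358.68 mGal
Bouguer slab correction = 0.04193 × 2.50 × 1911.0 = 200.32 mGal
Simple Bouguer anomaly = 358.68 − (200.32) = 158.36 mGal
Complete Bouguer anomaly = 158.36 + 6.34 = 164.70 mGal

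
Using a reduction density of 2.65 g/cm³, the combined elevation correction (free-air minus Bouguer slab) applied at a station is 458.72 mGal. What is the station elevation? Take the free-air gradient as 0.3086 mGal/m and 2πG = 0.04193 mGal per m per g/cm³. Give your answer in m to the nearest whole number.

Combined gradient = 0.3086 − 0.04193 × 2.65 = 0.1974855 mGal/m
h = 458.72 / 0.1974855 = 2322.80 m

2323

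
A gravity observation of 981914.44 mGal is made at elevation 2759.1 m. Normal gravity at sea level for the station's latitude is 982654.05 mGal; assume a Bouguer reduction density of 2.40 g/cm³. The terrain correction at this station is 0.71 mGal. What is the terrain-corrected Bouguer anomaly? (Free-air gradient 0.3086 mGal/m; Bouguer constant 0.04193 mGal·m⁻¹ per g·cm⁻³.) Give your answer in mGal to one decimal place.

-165.1

Free-air correction = 0.3086 × 2759.1 = 851.46 mGal
Free-air anomaly = 981914.44 − 982654.05 + (851.46) = 111.85 mGal
Bouguer slab correction = 0.04193 × 2.40 × 2759.1 = 277.65 mGal
Simple Bouguer anomaly = 111.85 − (277.65) = -165.80 mGal
Complete Bouguer anomaly = -165.80 + 0.71 = -165.09 mGal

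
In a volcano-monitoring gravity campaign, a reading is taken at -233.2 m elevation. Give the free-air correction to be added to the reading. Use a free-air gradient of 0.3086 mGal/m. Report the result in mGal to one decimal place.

-72.0

Free-air correction = 0.3086 × -233.2 = -72.0 mGal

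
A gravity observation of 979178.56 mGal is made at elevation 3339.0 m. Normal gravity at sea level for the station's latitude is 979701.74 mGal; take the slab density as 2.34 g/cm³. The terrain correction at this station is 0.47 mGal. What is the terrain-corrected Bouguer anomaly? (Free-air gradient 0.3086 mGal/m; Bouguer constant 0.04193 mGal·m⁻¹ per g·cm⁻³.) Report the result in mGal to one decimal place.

Free-air correction = 0.3086 × 3339.0 = 1030.42 mGal
Free-air anomaly = 979178.56 − 979701.74 + (1030.42) = 507.24 mGal
Bouguer slab correction = 0.04193 × 2.34 × 3339.0 = 327.61 mGal
Simple Bouguer anomaly = 507.24 − (327.61) = 179.63 mGal
Complete Bouguer anomaly = 179.63 + 0.47 = 180.10 mGal

180.1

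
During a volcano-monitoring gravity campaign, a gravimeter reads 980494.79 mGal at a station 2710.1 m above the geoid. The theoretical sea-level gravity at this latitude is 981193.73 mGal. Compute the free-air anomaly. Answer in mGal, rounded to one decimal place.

Free-air correction = 0.3086 × 2710.1 = 836.34 mGal
Free-air anomaly = 980494.79 − 981193.73 + (836.34) = 137.40 mGal

137.4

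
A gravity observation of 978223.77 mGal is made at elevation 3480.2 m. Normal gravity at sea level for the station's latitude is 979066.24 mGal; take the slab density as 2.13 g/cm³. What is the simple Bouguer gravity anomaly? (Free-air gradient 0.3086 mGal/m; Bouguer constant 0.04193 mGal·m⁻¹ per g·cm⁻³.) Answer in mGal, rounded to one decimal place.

-79.3

Free-air correction = 0.3086 × 3480.2 = 1073.99 mGal
Free-air anomaly = 978223.77 − 979066.24 + (1073.99) = 231.52 mGal
Bouguer slab correction = 0.04193 × 2.13 × 3480.2 = 310.82 mGal
Simple Bouguer anomaly = 231.52 − (310.82) = -79.30 mGal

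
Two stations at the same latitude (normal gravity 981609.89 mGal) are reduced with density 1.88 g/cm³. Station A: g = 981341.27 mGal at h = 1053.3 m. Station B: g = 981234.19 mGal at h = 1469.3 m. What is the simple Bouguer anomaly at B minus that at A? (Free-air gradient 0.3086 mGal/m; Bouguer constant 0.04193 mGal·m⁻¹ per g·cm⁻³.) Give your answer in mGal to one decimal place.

-11.5

Δg_SB(A) = 981341.27 − 981609.89 + 0.3086×1053.3 − 0.04193×1.88×1053.3 = -26.60 mGal
Δg_SB(B) = 981234.19 − 981609.89 + 0.3086×1469.3 − 0.04193×1.88×1469.3 = -38.10 mGal
Difference = -38.10 − (-26.60) = -11.50 mGal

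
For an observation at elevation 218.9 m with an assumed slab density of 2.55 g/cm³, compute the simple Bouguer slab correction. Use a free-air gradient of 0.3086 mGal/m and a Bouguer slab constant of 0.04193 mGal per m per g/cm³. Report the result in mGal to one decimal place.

Bouguer slab correction = 0.04193 × 2.55 × 218.9 = 23.4 mGal

23.4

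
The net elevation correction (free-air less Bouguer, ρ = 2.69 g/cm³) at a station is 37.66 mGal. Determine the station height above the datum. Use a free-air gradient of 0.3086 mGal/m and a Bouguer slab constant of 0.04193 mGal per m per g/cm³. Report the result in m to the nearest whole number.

192

Combined gradient = 0.3086 − 0.04193 × 2.69 = 0.1958083 mGal/m
h = 37.66 / 0.1958083 = 192.33 m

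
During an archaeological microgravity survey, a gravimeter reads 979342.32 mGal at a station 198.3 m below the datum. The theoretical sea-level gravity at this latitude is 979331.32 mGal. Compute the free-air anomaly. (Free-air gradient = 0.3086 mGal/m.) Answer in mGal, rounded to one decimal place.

-50.2

Free-air correction = 0.3086 × -198.3 = -61.20 mGal
Free-air anomaly = 979342.32 − 979331.32 + (-61.20) = -50.20 mGal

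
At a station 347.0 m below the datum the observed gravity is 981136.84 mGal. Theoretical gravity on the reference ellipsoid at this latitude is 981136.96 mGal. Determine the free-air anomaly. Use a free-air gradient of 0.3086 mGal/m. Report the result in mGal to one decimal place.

Free-air correction = 0.3086 × -347.0 = -107.08 mGal
Free-air anomaly = 981136.84 − 981136.96 + (-107.08) = -107.20 mGal

-107.2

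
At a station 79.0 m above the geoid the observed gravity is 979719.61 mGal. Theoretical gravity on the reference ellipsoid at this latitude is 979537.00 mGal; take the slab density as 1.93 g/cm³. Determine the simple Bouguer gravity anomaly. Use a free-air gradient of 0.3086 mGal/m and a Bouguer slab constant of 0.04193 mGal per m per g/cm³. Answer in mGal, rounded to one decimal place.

200.6

Free-air correction = 0.3086 × 79.0 = 24.38 mGal
Free-air anomaly = 979719.61 − 979537.00 + (24.38) = 206.99 mGal
Bouguer slab correction = 0.04193 × 1.93 × 79.0 = 6.39 mGal
Simple Bouguer anomaly = 206.99 − (6.39) = 200.60 mGal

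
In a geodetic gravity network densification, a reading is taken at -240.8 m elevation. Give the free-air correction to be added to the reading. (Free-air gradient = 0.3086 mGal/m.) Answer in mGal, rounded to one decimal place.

-74.3

Free-air correction = 0.3086 × -240.8 = -74.3 mGal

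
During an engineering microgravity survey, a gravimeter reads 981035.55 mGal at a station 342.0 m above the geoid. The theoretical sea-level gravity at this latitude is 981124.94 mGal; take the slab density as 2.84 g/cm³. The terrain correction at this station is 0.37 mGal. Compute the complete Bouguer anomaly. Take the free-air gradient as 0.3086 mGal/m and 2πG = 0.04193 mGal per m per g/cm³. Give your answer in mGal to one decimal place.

-24.2

Free-air correction = 0.3086 × 342.0 = 105.54 mGal
Free-air anomaly = 981035.55 − 981124.94 + (105.54) = 16.15 mGal
Bouguer slab correction = 0.04193 × 2.84 × 342.0 = 40.73 mGal
Simple Bouguer anomaly = 16.15 − (40.73) = -24.58 mGal
Complete Bouguer anomaly = -24.58 + 0.37 = -24.21 mGal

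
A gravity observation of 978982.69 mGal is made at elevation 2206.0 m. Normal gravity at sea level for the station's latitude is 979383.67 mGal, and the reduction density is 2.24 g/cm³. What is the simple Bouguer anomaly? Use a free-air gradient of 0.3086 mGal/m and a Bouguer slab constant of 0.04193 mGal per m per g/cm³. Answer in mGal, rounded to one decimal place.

72.6

Free-air correction = 0.3086 × 2206.0 = 680.77 mGal
Free-air anomaly = 978982.69 − 979383.67 + (680.77) = 279.79 mGal
Bouguer slab correction = 0.04193 × 2.24 × 2206.0 = 207.19 mGal
Simple Bouguer anomaly = 279.79 − (207.19) = 72.60 mGal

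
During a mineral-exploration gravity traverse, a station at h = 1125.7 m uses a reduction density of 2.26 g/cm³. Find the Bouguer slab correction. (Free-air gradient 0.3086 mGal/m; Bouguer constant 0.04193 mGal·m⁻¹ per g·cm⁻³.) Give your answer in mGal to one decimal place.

106.7

Bouguer slab correction = 0.04193 × 2.26 × 1125.7 = 106.7 mGal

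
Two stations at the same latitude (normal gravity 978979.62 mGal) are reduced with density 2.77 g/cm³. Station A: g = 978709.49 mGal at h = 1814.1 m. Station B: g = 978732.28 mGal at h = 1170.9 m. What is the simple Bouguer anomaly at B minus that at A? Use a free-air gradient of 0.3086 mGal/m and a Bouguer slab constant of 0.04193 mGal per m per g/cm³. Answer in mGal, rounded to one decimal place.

Δg_SB(A) = 978709.49 − 978979.62 + 0.3086×1814.1 − 0.04193×2.77×1814.1 = 79.00 mGal
Δg_SB(B) = 978732.28 − 978979.62 + 0.3086×1170.9 − 0.04193×2.77×1170.9 = -22.00 mGal
Difference = -22.00 − (79.00) = -101.00 mGal

-101.0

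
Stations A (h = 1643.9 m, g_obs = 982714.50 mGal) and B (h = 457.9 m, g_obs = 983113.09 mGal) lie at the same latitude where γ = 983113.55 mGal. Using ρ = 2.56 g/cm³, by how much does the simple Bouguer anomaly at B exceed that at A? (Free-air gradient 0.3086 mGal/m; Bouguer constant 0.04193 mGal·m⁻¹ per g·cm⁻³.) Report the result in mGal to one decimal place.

159.9

Δg_SB(A) = 982714.50 − 983113.55 + 0.3086×1643.9 − 0.04193×2.56×1643.9 = -68.20 mGal
Δg_SB(B) = 983113.09 − 983113.55 + 0.3086×457.9 − 0.04193×2.56×457.9 = 91.70 mGal
Difference = 91.70 − (-68.20) = 159.90 mGal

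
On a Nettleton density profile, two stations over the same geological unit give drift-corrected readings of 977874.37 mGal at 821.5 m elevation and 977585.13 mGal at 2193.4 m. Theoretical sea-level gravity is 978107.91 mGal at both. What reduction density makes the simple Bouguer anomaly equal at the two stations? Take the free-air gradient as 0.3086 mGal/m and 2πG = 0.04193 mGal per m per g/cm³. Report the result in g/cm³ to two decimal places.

2.33

Δg_obs = 977585.13 − 977874.37 = -289.24 mGal over Δh = 2193.4 − 821.5 = 1371.9 m
Equal Bouguer anomalies ⇒ Δg_obs + (0.3086 − 0.04193ρ)·Δh = 0
0.3086 − 0.04193ρ = −Δg_obs/Δh = 0.21083
ρ = (0.3086 − 0.21083) / 0.04193 = 2.33 g/cm³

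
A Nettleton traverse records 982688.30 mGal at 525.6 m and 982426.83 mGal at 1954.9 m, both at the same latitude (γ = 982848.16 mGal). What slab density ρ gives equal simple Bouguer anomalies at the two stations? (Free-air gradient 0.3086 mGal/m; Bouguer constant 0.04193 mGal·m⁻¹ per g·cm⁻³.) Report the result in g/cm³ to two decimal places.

Δg_obs = 982426.83 − 982688.30 = -261.47 mGal over Δh = 1954.9 − 525.6 = 1429.3 m
Equal Bouguer anomalies ⇒ Δg_obs + (0.3086 − 0.04193ρ)·Δh = 0
0.3086 − 0.04193ρ = −Δg_obs/Δh = 0.18294
ρ = (0.3086 − 0.18294) / 0.04193 = 3.00 g/cm³

3.00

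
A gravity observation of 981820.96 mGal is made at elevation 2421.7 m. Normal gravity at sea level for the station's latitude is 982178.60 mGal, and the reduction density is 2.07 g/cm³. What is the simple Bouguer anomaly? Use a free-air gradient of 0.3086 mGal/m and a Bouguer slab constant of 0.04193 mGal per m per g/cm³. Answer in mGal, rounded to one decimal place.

Free-air correction = 0.3086 × 2421.7 = 747.34 mGal
Free-air anomaly = 981820.96 − 982178.60 + (747.34) = 389.70 mGal
Bouguer slab correction = 0.04193 × 2.07 × 2421.7 = 210.19 mGal
Simple Bouguer anomaly = 389.70 − (210.19) = 179.51 mGal

179.5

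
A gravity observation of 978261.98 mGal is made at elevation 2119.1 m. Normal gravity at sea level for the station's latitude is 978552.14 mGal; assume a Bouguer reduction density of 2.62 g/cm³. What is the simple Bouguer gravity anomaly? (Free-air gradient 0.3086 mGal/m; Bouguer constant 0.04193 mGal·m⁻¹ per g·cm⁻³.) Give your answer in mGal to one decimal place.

Free-air correction = 0.3086 × 2119.1 = 653.95 mGal
Free-air anomaly = 978261.98 − 978552.14 + (653.95) = 363.79 mGal
Bouguer slab correction = 0.04193 × 2.62 × 2119.1 = 232.80 mGal
Simple Bouguer anomaly = 363.79 − (232.80) = 130.99 mGal

131.0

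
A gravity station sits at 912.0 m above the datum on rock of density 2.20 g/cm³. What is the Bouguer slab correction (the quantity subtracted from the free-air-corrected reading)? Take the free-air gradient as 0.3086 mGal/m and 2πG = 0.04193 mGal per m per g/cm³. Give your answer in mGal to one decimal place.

Bouguer slab correction = 0.04193 × 2.20 × 912.0 = 84.1 mGal

84.1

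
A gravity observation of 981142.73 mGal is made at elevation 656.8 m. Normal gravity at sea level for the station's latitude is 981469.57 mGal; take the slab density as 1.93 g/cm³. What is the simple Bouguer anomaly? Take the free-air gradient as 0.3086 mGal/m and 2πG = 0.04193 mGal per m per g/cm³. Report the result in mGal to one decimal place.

Free-air correction = 0.3086 × 656.8 = 202.69 mGal
Free-air anomaly = 981142.73 − 981469.57 + (202.69) = -124.15 mGal
Bouguer slab correction = 0.04193 × 1.93 × 656.8 = 53.15 mGal
Simple Bouguer anomaly = -124.15 − (53.15) = -177.30 mGal

-177.3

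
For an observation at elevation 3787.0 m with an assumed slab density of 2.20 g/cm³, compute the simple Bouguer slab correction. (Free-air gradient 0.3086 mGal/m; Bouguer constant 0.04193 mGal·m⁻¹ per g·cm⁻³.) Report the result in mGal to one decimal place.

Bouguer slab correction = 0.04193 × 2.20 × 3787.0 = 349.3 mGal

349.3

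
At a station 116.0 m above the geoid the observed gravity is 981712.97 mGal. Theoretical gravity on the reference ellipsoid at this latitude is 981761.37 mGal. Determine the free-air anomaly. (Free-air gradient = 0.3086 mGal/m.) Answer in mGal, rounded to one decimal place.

Free-air correction = 0.3086 × 116.0 = 35.80 mGal
Free-air anomaly = 981712.97 − 981761.37 + (35.80) = -12.60 mGal

-12.6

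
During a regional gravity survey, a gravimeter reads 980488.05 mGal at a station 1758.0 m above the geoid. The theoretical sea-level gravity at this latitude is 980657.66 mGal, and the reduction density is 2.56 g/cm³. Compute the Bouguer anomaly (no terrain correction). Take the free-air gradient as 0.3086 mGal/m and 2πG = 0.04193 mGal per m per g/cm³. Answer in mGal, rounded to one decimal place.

Free-air correction = 0.3086 × 1758.0 = 542.52 mGal
Free-air anomaly = 980488.05 − 980657.66 + (542.52) = 372.91 mGal
Bouguer slab correction = 0.04193 × 2.56 × 1758.0 = 188.71 mGal
Simple Bouguer anomaly = 372.91 − (188.71) = 184.20 mGal

184.2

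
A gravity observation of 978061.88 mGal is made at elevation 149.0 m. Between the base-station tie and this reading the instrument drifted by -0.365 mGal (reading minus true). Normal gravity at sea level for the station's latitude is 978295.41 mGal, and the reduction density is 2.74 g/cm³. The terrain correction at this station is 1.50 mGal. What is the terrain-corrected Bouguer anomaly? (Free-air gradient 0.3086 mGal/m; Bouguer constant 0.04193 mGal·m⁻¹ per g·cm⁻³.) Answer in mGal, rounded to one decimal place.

-202.8

Drift-corrected reading = 978061.88 − (-0.365) = 978062.245 mGal
Free-air correction = 0.3086 × 149.0 = 45.98 mGal
Free-air anomaly = 978062.245 − 978295.41 + (45.98) = -187.185 mGal
Bouguer slab correction = 0.04193 × 2.74 × 149.0 = 17.12 mGal
Simple Bouguer anomaly = -187.185 − (17.12) = -204.305 mGal
Complete Bouguer anomaly = -204.305 + 1.50 = -202.805 mGal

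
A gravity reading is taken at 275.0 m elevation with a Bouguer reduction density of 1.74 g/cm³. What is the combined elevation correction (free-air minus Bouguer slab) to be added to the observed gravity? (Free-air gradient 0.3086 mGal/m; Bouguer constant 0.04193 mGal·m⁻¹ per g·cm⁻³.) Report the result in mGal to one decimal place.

Combined gradient = 0.3086 − 0.04193 × 1.74 = 0.2356418 mGal/m
Combined elevation correction = 0.2356418 × 275.0 = 64.8 mGal

64.8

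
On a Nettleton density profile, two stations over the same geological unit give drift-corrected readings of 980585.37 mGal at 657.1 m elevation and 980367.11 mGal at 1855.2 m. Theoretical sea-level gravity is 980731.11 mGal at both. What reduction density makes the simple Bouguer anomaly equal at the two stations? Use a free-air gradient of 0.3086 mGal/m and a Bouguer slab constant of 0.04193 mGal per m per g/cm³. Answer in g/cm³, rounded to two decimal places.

3.02

Δg_obs = 980367.11 − 980585.37 = -218.26 mGal over Δh = 1855.2 − 657.1 = 1198.1 m
Equal Bouguer anomalies ⇒ Δg_obs + (0.3086 − 0.04193ρ)·Δh = 0
0.3086 − 0.04193ρ = −Δg_obs/Δh = 0.18217
ρ = (0.3086 − 0.18217) / 0.04193 = 3.02 g/cm³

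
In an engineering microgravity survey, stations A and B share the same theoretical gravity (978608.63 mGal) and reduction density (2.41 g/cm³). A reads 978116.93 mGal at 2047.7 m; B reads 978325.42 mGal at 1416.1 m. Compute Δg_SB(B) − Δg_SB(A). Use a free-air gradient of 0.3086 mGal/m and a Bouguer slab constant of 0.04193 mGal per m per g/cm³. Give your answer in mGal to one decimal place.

77.4

Δg_SB(A) = 978116.93 − 978608.63 + 0.3086×2047.7 − 0.04193×2.41×2047.7 = -66.70 mGal
Δg_SB(B) = 978325.42 − 978608.63 + 0.3086×1416.1 − 0.04193×2.41×1416.1 = 10.70 mGal
Difference = 10.70 − (-66.70) = 77.40 mGal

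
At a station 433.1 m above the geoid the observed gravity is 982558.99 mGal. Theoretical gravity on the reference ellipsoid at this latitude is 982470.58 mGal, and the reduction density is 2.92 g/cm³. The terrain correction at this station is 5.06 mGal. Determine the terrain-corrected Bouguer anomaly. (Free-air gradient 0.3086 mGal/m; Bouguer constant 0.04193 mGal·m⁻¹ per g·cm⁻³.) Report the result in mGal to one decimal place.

Free-air correction = 0.3086 × 433.1 = 133.65 mGal
Free-air anomaly = 982558.99 − 982470.58 + (133.65) = 222.06 mGal
Bouguer slab correction = 0.04193 × 2.92 × 433.1 = 53.03 mGal
Simple Bouguer anomaly = 222.06 − (53.03) = 169.03 mGal
Complete Bouguer anomaly = 169.03 + 5.06 = 174.09 mGal

174.1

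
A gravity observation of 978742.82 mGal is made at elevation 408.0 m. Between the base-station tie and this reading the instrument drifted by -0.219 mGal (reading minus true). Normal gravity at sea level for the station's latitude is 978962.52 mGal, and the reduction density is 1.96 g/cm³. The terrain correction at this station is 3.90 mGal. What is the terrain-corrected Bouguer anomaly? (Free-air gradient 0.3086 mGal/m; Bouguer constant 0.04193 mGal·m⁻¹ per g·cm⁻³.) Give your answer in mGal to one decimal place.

-123.2

Drift-corrected reading = 978742.82 − (-0.219) = 978743.039 mGal
Free-air correction = 0.3086 × 408.0 = 125.91 mGal
Free-air anomaly = 978743.039 − 978962.52 + (125.91) = -93.571 mGal
Bouguer slab correction = 0.04193 × 1.96 × 408.0 = 33.53 mGal
Simple Bouguer anomaly = -93.571 − (33.53) = -127.101 mGal
Complete Bouguer anomaly = -127.101 + 3.90 = -123.201 mGal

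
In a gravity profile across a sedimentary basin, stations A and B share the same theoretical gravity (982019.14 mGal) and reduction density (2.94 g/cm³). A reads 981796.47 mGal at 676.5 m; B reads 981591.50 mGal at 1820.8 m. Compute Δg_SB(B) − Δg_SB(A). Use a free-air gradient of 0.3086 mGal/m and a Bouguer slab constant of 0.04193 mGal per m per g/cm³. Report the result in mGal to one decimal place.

Δg_SB(A) = 981796.47 − 982019.14 + 0.3086×676.5 − 0.04193×2.94×676.5 = -97.30 mGal
Δg_SB(B) = 981591.50 − 982019.14 + 0.3086×1820.8 − 0.04193×2.94×1820.8 = -90.20 mGal
Difference = -90.20 − (-97.30) = 7.10 mGal

7.1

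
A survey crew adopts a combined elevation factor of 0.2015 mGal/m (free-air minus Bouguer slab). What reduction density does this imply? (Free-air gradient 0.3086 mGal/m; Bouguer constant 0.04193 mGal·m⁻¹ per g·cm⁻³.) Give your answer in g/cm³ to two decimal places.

0.2015 = 0.3086 − 0.04193 × ρ
ρ = (0.3086 − 0.2015) / 0.04193 = 2.55 g/cm³

2.55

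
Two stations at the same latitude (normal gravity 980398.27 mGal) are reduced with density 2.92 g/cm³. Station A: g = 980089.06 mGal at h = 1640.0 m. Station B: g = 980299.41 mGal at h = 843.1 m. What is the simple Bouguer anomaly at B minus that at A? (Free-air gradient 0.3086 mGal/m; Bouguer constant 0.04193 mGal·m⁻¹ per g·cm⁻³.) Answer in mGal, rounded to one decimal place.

Δg_SB(A) = 980089.06 − 980398.27 + 0.3086×1640.0 − 0.04193×2.92×1640.0 = -3.90 mGal
Δg_SB(B) = 980299.41 − 980398.27 + 0.3086×843.1 − 0.04193×2.92×843.1 = 58.10 mGal
Difference = 58.10 − (-3.90) = 62.00 mGal

62.0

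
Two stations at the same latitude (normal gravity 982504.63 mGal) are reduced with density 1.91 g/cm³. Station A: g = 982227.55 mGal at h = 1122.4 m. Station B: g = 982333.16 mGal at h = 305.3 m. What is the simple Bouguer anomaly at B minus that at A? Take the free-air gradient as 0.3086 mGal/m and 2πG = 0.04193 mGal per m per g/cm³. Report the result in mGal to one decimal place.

Δg_SB(A) = 982227.55 − 982504.63 + 0.3086×1122.4 − 0.04193×1.91×1122.4 = -20.60 mGal
Δg_SB(B) = 982333.16 − 982504.63 + 0.3086×305.3 − 0.04193×1.91×305.3 = -101.70 mGal
Difference = -101.70 − (-20.60) = -81.10 mGal

-81.1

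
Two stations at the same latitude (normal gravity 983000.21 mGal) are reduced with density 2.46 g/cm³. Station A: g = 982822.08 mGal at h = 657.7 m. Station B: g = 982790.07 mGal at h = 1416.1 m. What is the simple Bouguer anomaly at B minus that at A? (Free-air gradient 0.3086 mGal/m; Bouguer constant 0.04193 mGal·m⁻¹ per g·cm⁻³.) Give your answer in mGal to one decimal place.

Δg_SB(A) = 982822.08 − 983000.21 + 0.3086×657.7 − 0.04193×2.46×657.7 = -43.00 mGal
Δg_SB(B) = 982790.07 − 983000.21 + 0.3086×1416.1 − 0.04193×2.46×1416.1 = 80.80 mGal
Difference = 80.80 − (-43.00) = 123.80 mGal

123.8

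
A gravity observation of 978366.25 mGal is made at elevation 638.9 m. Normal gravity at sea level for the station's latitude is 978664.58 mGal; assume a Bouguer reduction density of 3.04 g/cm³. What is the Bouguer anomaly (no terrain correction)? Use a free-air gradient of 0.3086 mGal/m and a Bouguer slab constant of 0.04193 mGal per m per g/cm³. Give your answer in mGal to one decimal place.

Free-air correction = 0.3086 × 638.9 = 197.16 mGal
Free-air anomaly = 978366.25 − 978664.58 + (197.16) = -101.17 mGal
Bouguer slab correction = 0.04193 × 3.04 × 638.9 = 81.44 mGal
Simple Bouguer anomaly = -101.17 − (81.44) = -182.61 mGal

-182.6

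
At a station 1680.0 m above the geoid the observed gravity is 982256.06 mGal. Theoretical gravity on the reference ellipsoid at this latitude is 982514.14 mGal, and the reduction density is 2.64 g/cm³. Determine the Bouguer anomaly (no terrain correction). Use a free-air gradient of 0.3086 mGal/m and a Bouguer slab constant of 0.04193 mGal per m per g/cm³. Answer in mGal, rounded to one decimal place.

74.4

Free-air correction = 0.3086 × 1680.0 = 518.45 mGal
Free-air anomaly = 982256.06 − 982514.14 + (518.45) = 260.37 mGal
Bouguer slab correction = 0.04193 × 2.64 × 1680.0 = 185.97 mGal
Simple Bouguer anomaly = 260.37 − (185.97) = 74.40 mGal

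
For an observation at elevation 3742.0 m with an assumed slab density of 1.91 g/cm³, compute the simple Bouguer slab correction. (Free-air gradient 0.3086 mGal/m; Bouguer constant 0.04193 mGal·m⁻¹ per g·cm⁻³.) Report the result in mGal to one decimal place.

299.7

Bouguer slab correction = 0.04193 × 1.91 × 3742.0 = 299.7 mGal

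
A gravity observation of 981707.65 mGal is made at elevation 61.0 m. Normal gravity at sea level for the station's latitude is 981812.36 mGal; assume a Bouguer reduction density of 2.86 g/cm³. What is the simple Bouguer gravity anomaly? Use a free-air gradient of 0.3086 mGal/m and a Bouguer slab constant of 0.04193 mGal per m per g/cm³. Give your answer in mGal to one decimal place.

Free-air correction = 0.3086 × 61.0 = 18.82 mGal
Free-air anomaly = 981707.65 − 981812.36 + (18.82) = -85.89 mGal
Bouguer slab correction = 0.04193 × 2.86 × 61.0 = 7.32 mGal
Simple Bouguer anomaly = -85.89 − (7.32) = -93.21 mGal

-93.2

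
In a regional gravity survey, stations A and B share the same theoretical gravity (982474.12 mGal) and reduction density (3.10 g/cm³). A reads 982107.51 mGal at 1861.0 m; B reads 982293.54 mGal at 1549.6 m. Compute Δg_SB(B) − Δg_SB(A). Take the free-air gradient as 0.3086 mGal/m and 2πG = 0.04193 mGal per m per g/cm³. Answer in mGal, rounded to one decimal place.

130.4

Δg_SB(A) = 982107.51 − 982474.12 + 0.3086×1861.0 − 0.04193×3.10×1861.0 = -34.20 mGal
Δg_SB(B) = 982293.54 − 982474.12 + 0.3086×1549.6 − 0.04193×3.10×1549.6 = 96.20 mGal
Difference = 96.20 − (-34.20) = 130.40 mGal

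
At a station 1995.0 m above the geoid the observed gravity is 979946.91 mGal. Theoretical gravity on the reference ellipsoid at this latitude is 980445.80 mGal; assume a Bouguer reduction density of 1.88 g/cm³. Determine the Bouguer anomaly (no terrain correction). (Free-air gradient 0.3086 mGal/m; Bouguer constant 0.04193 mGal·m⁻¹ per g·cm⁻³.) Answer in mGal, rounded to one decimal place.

-40.5

Free-air correction = 0.3086 × 1995.0 = 615.66 mGal
Free-air anomaly = 979946.91 − 980445.80 + (615.66) = 116.77 mGal
Bouguer slab correction = 0.04193 × 1.88 × 1995.0 = 157.26 mGal
Simple Bouguer anomaly = 116.77 − (157.26) = -40.49 mGal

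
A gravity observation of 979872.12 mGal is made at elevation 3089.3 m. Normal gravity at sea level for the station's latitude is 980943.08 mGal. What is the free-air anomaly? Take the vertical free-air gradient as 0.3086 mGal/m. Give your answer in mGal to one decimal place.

-117.6

Free-air correction = 0.3086 × 3089.3 = 953.36 mGal
Free-air anomaly = 979872.12 − 980943.08 + (953.36) = -117.60 mGal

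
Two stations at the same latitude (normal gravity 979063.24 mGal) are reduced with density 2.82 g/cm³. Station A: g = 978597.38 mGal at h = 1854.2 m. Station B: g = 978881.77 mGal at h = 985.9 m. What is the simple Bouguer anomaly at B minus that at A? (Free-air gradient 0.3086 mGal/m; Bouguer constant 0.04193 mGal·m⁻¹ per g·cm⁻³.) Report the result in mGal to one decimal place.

Δg_SB(A) = 978597.38 − 979063.24 + 0.3086×1854.2 − 0.04193×2.82×1854.2 = -112.90 mGal
Δg_SB(B) = 978881.77 − 979063.24 + 0.3086×985.9 − 0.04193×2.82×985.9 = 6.20 mGal
Difference = 6.20 − (-112.90) = 119.10 mGal

119.1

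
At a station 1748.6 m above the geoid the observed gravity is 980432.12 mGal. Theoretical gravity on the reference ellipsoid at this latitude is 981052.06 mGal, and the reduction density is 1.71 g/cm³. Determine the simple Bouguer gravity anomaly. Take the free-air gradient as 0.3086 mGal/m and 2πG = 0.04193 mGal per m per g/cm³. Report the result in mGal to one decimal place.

-205.7

Free-air correction = 0.3086 × 1748.6 = 539.62 mGal
Free-air anomaly = 980432.12 − 981052.06 + (539.62) = -80.32 mGal
Bouguer slab correction = 0.04193 × 1.71 × 1748.6 = 125.38 mGal
Simple Bouguer anomaly = -80.32 − (125.38) = -205.70 mGal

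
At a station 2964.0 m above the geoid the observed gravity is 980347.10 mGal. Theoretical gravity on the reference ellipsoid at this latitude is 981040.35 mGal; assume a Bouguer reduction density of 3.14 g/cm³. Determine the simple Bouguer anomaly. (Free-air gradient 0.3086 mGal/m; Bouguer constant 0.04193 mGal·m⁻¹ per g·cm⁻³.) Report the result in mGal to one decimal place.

-168.8

Free-air correction = 0.3086 × 2964.0 = 914.69 mGal
Free-air anomaly = 980347.10 − 981040.35 + (914.69) = 221.44 mGal
Bouguer slab correction = 0.04193 × 3.14 × 2964.0 = 390.24 mGal
Simple Bouguer anomaly = 221.44 − (390.24) = -168.80 mGal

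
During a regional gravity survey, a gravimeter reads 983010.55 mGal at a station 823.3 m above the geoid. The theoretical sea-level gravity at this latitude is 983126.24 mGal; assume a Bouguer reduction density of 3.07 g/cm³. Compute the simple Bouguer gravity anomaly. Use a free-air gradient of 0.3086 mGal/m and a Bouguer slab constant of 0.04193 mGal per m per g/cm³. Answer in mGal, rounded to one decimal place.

32.4

Free-air correction = 0.3086 × 823.3 = 254.07 mGal
Free-air anomaly = 983010.55 − 983126.24 + (254.07) = 138.38 mGal
Bouguer slab correction = 0.04193 × 3.07 × 823.3 = 105.98 mGal
Simple Bouguer anomaly = 138.38 − (105.98) = 32.40 mGal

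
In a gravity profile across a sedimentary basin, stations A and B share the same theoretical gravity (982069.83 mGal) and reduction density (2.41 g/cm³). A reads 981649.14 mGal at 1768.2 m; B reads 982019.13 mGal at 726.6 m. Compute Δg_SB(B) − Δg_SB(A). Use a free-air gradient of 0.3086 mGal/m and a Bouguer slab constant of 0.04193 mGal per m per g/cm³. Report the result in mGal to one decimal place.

153.8

Δg_SB(A) = 981649.14 − 982069.83 + 0.3086×1768.2 − 0.04193×2.41×1768.2 = -53.70 mGal
Δg_SB(B) = 982019.13 − 982069.83 + 0.3086×726.6 − 0.04193×2.41×726.6 = 100.10 mGal
Difference = 100.10 − (-53.70) = 153.80 mGal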